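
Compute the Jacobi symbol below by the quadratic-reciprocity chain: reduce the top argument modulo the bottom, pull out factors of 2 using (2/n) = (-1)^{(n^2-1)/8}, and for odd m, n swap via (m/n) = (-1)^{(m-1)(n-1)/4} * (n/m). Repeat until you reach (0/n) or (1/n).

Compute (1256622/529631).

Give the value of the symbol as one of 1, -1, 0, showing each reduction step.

1

(1256622/529631) = (197360/529631)   [reduce mod 529631]
197360 = 2^4·12335; (2/529631) = +1 since 529631 mod 8 = 7, so (197360/529631) = (+1)^4·(12335/529631); sign now +1
reciprocity: (12335/529631) = -1·(529631/12335) since 12335 mod 4 = 3, 529631 mod 4 = 3; sign now -1
(529631/12335) = (11561/12335)   [reduce mod 12335]
reciprocity: (11561/12335) = +1·(12335/11561) since 11561 mod 4 = 1, 12335 mod 4 = 3; sign now -1
(12335/11561) = (774/11561)   [reduce mod 11561]
774 = 2^1·387; (2/11561) = +1 since 11561 mod 8 = 1, so (774/11561) = (+1)^1·(387/11561); sign now -1
reciprocity: (387/11561) = +1·(11561/387) since 387 mod 4 = 3, 11561 mod 4 = 1; sign now -1
(11561/387) = (338/387)   [reduce mod 387]
338 = 2^1·169; (2/387) = -1 since 387 mod 8 = 3, so (338/387) = (-1)^1·(169/387); sign now +1
reciprocity: (169/387) = +1·(387/169) since 169 mod 4 = 1, 387 mod 4 = 3; sign now +1
(387/169) = (49/169)   [reduce mod 169]
reciprocity: (49/169) = +1·(169/49) since 49 mod 4 = 1, 169 mod 4 = 1; sign now +1
(169/49) = (22/49)   [reduce mod 49]
22 = 2^1·11; (2/49) = +1 since 49 mod 8 = 1, so (22/49) = (+1)^1·(11/49); sign now +1
reciprocity: (11/49) = +1·(49/11) since 11 mod 4 = 3, 49 mod 4 = 1; sign now +1
(49/11) = (5/11)   [reduce mod 11]
reciprocity: (5/11) = +1·(11/5) since 5 mod 4 = 1, 11 mod 4 = 3; sign now +1
(11/5) = (1/5)   [reduce mod 5]
(1/5) = 1; final value = sign = +1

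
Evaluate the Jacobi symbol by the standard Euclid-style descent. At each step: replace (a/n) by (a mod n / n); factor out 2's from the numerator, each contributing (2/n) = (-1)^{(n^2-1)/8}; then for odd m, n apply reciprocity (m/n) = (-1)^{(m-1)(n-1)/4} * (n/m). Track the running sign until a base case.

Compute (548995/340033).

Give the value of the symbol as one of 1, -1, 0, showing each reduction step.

1

(548995/340033) = (208962/340033)   [reduce mod 340033]
208962 = 2^1·104481; (2/340033) = +1 since 340033 mod 8 = 1, so (208962/340033) = (+1)^1·(104481/340033); sign now +1
reciprocity: (104481/340033) = +1·(340033/104481) since 104481 mod 4 = 1, 340033 mod 4 = 1; sign now +1
(340033/104481) = (26590/104481)   [reduce mod 104481]
26590 = 2^1·13295; (2/104481) = +1 since 104481 mod 8 = 1, so (26590/104481) = (+1)^1·(13295/104481); sign now +1
reciprocity: (13295/104481) = +1·(104481/13295) since 13295 mod 4 = 3, 104481 mod 4 = 1; sign now +1
(104481/13295) = (11416/13295)   [reduce mod 13295]
11416 = 2^3·1427; (2/13295) = +1 since 13295 mod 8 = 7, so (11416/13295) = (+1)^3·(1427/13295); sign now +1
reciprocity: (1427/13295) = -1·(13295/1427) since 1427 mod 4 = 3, 13295 mod 4 = 3; sign now -1
(13295/1427) = (452/1427)   [reduce mod 1427]
452 = 2^2·113; (2/1427) = -1 since 1427 mod 8 = 3, so (452/1427) = (-1)^2·(113/1427); sign now -1
reciprocity: (113/1427) = +1·(1427/113) since 113 mod 4 = 1, 1427 mod 4 = 3; sign now -1
(1427/113) = (71/113)   [reduce mod 113]
reciprocity: (71/113) = +1·(113/71) since 71 mod 4 = 3, 113 mod 4 = 1; sign now -1
(113/71) = (42/71)   [reduce mod 71]
42 = 2^1·21; (2/71) = +1 since 71 mod 8 = 7, so (42/71) = (+1)^1·(21/71); sign now -1
reciprocity: (21/71) = +1·(71/21) since 21 mod 4 = 1, 71 mod 4 = 3; sign now -1
(71/21) = (8/21)   [reduce mod 21]
8 = 2^3·1; (2/21) = -1 since 21 mod 8 = 5, so (8/21) = (-1)^3·(1/21); sign now +1
(1/21) = 1; final value = sign = +1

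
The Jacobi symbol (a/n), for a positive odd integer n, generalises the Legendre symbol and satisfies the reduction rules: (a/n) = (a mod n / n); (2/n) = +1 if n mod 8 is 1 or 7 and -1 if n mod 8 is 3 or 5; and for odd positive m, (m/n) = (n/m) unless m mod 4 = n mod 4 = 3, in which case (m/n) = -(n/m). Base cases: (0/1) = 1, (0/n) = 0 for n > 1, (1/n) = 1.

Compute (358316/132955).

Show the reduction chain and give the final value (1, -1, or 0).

-1

(358316/132955): 358316 mod 132955 = 92406, so (358316/132955) = (92406/132955)
factor out 2^1: 92406 = 2^1·46203; with 132955 mod 8 = 3, (2/132955) = -1; sign now -1; continue with (46203/132955)
flip (46203/132955) -> (132955/46203): both odd, 46203 mod 4 = 3, 132955 mod 4 = 3, so the flip contributes -1; sign now +1
(132955/46203): 132955 mod 46203 = 40549, so (132955/46203) = (40549/46203)
flip (40549/46203) -> (46203/40549): both odd, 40549 mod 4 = 1, 46203 mod 4 = 3, so the flip contributes +1; sign now +1
(46203/40549): 46203 mod 40549 = 5654, so (46203/40549) = (5654/40549)
factor out 2^1: 5654 = 2^1·2827; with 40549 mod 8 = 5, (2/40549) = -1; sign now -1; continue with (2827/40549)
flip (2827/40549) -> (40549/2827): both odd, 2827 mod 4 = 3, 40549 mod 4 = 1, so the flip contributes +1; sign now -1
(40549/2827): 40549 mod 2827 = 971, so (40549/2827) = (971/2827)
flip (971/2827) -> (2827/971): both odd, 971 mod 4 = 3, 2827 mod 4 = 3, so the flip contributes -1; sign now +1
(2827/971): 2827 mod 971 = 885, so (2827/971) = (885/971)
flip (885/971) -> (971/885): both odd, 885 mod 4 = 1, 971 mod 4 = 3, so the flip contributes +1; sign now +1
(971/885): 971 mod 885 = 86, so (971/885) = (86/885)
factor out 2^1: 86 = 2^1·43; with 885 mod 8 = 5, (2/885) = -1; sign now -1; continue with (43/885)
flip (43/885) -> (885/43): both odd, 43 mod 4 = 3, 885 mod 4 = 1, so the flip contributes +1; sign now -1
(885/43): 885 mod 43 = 25, so (885/43) = (25/43)
flip (25/43) -> (43/25): both odd, 25 mod 4 = 1, 43 mod 4 = 3, so the flip contributes +1; sign now -1
(43/25): 43 mod 25 = 18, so (43/25) = (18/25)
factor out 2^1: 18 = 2^1·9; with 25 mod 8 = 1, (2/25) = +1; sign now -1; continue with (9/25)
flip (9/25) -> (25/9): both odd, 9 mod 4 = 1, 25 mod 4 = 1, so the flip contributes +1; sign now -1
(25/9): 25 mod 9 = 7, so (25/9) = (7/9)
flip (7/9) -> (9/7): both odd, 7 mod 4 = 3, 9 mod 4 = 1, so the flip contributes +1; sign now -1
(9/7): 9 mod 7 = 2, so (9/7) = (2/7)
factor out 2^1: 2 = 2^1·1; with 7 mod 8 = 7, (2/7) = +1; sign now -1; continue with (1/7)
reached (1/7) = 1, so the symbol is -1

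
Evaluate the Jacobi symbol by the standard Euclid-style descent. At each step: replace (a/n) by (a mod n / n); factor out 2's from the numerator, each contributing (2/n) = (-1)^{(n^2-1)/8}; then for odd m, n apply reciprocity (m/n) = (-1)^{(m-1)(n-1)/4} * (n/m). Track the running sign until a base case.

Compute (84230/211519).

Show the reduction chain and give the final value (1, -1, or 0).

84230 = 2^1·42115; (2/211519) = +1 since 211519 mod 8 = 7, so (84230/211519) = (+1)^1·(42115/211519); sign now +1
reciprocity: (42115/211519) = -1·(211519/42115) since 42115 mod 4 = 3, 211519 mod 4 = 3; sign now -1
(211519/42115) = (944/42115)   [reduce mod 42115]
944 = 2^4·59; (2/42115) = -1 since 42115 mod 8 = 3, so (944/42115) = (-1)^4·(59/42115); sign now -1
reciprocity: (59/42115) = -1·(42115/59) since 59 mod 4 = 3, 42115 mod 4 = 3; sign now +1
(42115/59) = (48/59)   [reduce mod 59]
48 = 2^4·3; (2/59) = -1 since 59 mod 8 = 3, so (48/59) = (-1)^4·(3/59); sign now +1
reciprocity: (3/59) = -1·(59/3) since 3 mod 4 = 3, 59 mod 4 = 3; sign now -1
(59/3) = (2/3)   [reduce mod 3]
2 = 2^1·1; (2/3) = -1 since 3 mod 8 = 3, so (2/3) = (-1)^1·(1/3); sign now +1
(1/3) = 1; final value = sign = +1

1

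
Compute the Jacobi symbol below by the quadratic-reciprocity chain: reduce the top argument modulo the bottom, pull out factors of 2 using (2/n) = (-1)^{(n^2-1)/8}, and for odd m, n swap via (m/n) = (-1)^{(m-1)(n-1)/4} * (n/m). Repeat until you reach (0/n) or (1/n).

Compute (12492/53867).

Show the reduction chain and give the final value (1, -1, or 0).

factor out 2^2: 12492 = 2^2·3123; with 53867 mod 8 = 3, (2/53867) = -1; sign now +1; continue with (3123/53867)
flip (3123/53867) -> (53867/3123): both odd, 3123 mod 4 = 3, 53867 mod 4 = 3, so the flip contributes -1; sign now -1
(53867/3123): 53867 mod 3123 = 776, so (53867/3123) = (776/3123)
factor out 2^3: 776 = 2^3·97; with 3123 mod 8 = 3, (2/3123) = -1; sign now +1; continue with (97/3123)
flip (97/3123) -> (3123/97): both odd, 97 mod 4 = 1, 3123 mod 4 = 3, so the flip contributes +1; sign now +1
(3123/97): 3123 mod 97 = 19, so (3123/97) = (19/97)
flip (19/97) -> (97/19): both odd, 19 mod 4 = 3, 97 mod 4 = 1, so the flip contributes +1; sign now +1
(97/19): 97 mod 19 = 2, so (97/19) = (2/19)
factor out 2^1: 2 = 2^1·1; with 19 mod 8 = 3, (2/19) = -1; sign now -1; continue with (1/19)
reached (1/19) = 1, so the symbol is -1

-1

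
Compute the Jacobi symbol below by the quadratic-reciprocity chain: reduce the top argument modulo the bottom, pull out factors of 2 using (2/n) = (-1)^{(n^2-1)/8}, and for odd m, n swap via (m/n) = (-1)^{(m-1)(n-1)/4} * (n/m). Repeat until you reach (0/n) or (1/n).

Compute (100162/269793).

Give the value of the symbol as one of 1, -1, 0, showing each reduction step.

100162 = 2^1·50081; (2/269793) = +1 since 269793 mod 8 = 1, so (100162/269793) = (+1)^1·(50081/269793); sign now +1
reciprocity: (50081/269793) = +1·(269793/50081) since 50081 mod 4 = 1, 269793 mod 4 = 1; sign now +1
(269793/50081) = (19388/50081)   [reduce mod 50081]
19388 = 2^2·4847; (2/50081) = +1 since 50081 mod 8 = 1, so (19388/50081) = (+1)^2·(4847/50081); sign now +1
reciprocity: (4847/50081) = +1·(50081/4847) since 4847 mod 4 = 3, 50081 mod 4 = 1; sign now +1
(50081/4847) = (1611/4847)   [reduce mod 4847]
reciprocity: (1611/4847) = -1·(4847/1611) since 1611 mod 4 = 3, 4847 mod 4 = 3; sign now -1
(4847/1611) = (14/1611)   [reduce mod 1611]
14 = 2^1·7; (2/1611) = -1 since 1611 mod 8 = 3, so (14/1611) = (-1)^1·(7/1611); sign now +1
reciprocity: (7/1611) = -1·(1611/7) since 7 mod 4 = 3, 1611 mod 4 = 3; sign now -1
(1611/7) = (1/7)   [reduce mod 7]
(1/7) = 1; final value = sign = -1

-1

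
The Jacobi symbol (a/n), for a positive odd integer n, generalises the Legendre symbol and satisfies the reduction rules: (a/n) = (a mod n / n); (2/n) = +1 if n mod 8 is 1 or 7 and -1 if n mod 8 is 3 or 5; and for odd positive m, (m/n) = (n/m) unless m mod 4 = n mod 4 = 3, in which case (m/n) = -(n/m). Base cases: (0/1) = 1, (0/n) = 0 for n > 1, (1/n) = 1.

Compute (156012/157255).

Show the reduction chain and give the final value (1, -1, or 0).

-1

156012 = 2^2·39003; (2/157255) = +1 since 157255 mod 8 = 7, so (156012/157255) = (+1)^2·(39003/157255); sign now +1
reciprocity: (39003/157255) = -1·(157255/39003) since 39003 mod 4 = 3, 157255 mod 4 = 3; sign now -1
(157255/39003) = (1243/39003)   [reduce mod 39003]
reciprocity: (1243/39003) = -1·(39003/1243) since 1243 mod 4 = 3, 39003 mod 4 = 3; sign now +1
(39003/1243) = (470/1243)   [reduce mod 1243]
470 = 2^1·235; (2/1243) = -1 since 1243 mod 8 = 3, so (470/1243) = (-1)^1·(235/1243); sign now -1
reciprocity: (235/1243) = -1·(1243/235) since 235 mod 4 = 3, 1243 mod 4 = 3; sign now +1
(1243/235) = (68/235)   [reduce mod 235]
68 = 2^2·17; (2/235) = -1 since 235 mod 8 = 3, so (68/235) = (-1)^2·(17/235); sign now +1
reciprocity: (17/235) = +1·(235/17) since 17 mod 4 = 1, 235 mod 4 = 3; sign now +1
(235/17) = (14/17)   [reduce mod 17]
14 = 2^1·7; (2/17) = +1 since 17 mod 8 = 1, so (14/17) = (+1)^1·(7/17); sign now +1
reciprocity: (7/17) = +1·(17/7) since 7 mod 4 = 3, 17 mod 4 = 1; sign now +1
(17/7) = (3/7)   [reduce mod 7]
reciprocity: (3/7) = -1·(7/3) since 3 mod 4 = 3, 7 mod 4 = 3; sign now -1
(7/3) = (1/3)   [reduce mod 3]
(1/3) = 1; final value = sign = -1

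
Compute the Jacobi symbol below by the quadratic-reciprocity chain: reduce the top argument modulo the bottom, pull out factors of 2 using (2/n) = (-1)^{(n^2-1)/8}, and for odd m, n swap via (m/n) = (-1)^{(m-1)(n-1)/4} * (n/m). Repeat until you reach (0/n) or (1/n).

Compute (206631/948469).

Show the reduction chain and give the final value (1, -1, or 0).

flip (206631/948469) -> (948469/206631): both odd, 206631 mod 4 = 3, 948469 mod 4 = 1, so the flip contributes +1; sign now +1
(948469/206631): 948469 mod 206631 = 121945, so (948469/206631) = (121945/206631)
flip (121945/206631) -> (206631/121945): both odd, 121945 mod 4 = 1, 206631 mod 4 = 3, so the flip contributes +1; sign now +1
(206631/121945): 206631 mod 121945 = 84686, so (206631/121945) = (84686/121945)
factor out 2^1: 84686 = 2^1·42343; with 121945 mod 8 = 1, (2/121945) = +1; sign now +1; continue with (42343/121945)
flip (42343/121945) -> (121945/42343): both odd, 42343 mod 4 = 3, 121945 mod 4 = 1, so the flip contributes +1; sign now +1
(121945/42343): 121945 mod 42343 = 37259, so (121945/42343) = (37259/42343)
flip (37259/42343) -> (42343/37259): both odd, 37259 mod 4 = 3, 42343 mod 4 = 3, so the flip contributes -1; sign now -1
(42343/37259): 42343 mod 37259 = 5084, so (42343/37259) = (5084/37259)
factor out 2^2: 5084 = 2^2·1271; with 37259 mod 8 = 3, (2/37259) = -1; sign now -1; continue with (1271/37259)
flip (1271/37259) -> (37259/1271): both odd, 1271 mod 4 = 3, 37259 mod 4 = 3, so the flip contributes -1; sign now +1
(37259/1271): 37259 mod 1271 = 400, so (37259/1271) = (400/1271)
factor out 2^4: 400 = 2^4·25; with 1271 mod 8 = 7, (2/1271) = +1; sign now +1; continue with (25/1271)
flip (25/1271) -> (1271/25): both odd, 25 mod 4 = 1, 1271 mod 4 = 3, so the flip contributes +1; sign now +1
(1271/25): 1271 mod 25 = 21, so (1271/25) = (21/25)
flip (21/25) -> (25/21): both odd, 21 mod 4 = 1, 25 mod 4 = 1, so the flip contributes +1; sign now +1
(25/21): 25 mod 21 = 4, so (25/21) = (4/21)
factor out 2^2: 4 = 2^2·1; with 21 mod 8 = 5, (2/21) = -1; sign now +1; continue with (1/21)
reached (1/21) = 1, so the symbol is +1

1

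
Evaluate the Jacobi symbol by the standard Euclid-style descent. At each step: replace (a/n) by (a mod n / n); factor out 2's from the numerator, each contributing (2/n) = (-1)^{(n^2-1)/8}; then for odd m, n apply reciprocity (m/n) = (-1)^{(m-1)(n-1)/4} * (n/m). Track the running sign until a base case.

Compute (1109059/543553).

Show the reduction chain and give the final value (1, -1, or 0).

(1109059/543553) = (21953/543553)   [reduce mod 543553]
reciprocity: (21953/543553) = +1·(543553/21953) since 21953 mod 4 = 1, 543553 mod 4 = 1; sign now +1
(543553/21953) = (16681/21953)   [reduce mod 21953]
reciprocity: (16681/21953) = +1·(21953/16681) since 16681 mod 4 = 1, 21953 mod 4 = 1; sign now +1
(21953/16681) = (5272/16681)   [reduce mod 16681]
5272 = 2^3·659; (2/16681) = +1 since 16681 mod 8 = 1, so (5272/16681) = (+1)^3·(659/16681); sign now +1
reciprocity: (659/16681) = +1·(16681/659) since 659 mod 4 = 3, 16681 mod 4 = 1; sign now +1
(16681/659) = (206/659)   [reduce mod 659]
206 = 2^1·103; (2/659) = -1 since 659 mod 8 = 3, so (206/659) = (-1)^1·(103/659); sign now -1
reciprocity: (103/659) = -1·(659/103) since 103 mod 4 = 3, 659 mod 4 = 3; sign now +1
(659/103) = (41/103)   [reduce mod 103]
reciprocity: (41/103) = +1·(103/41) since 41 mod 4 = 1, 103 mod 4 = 3; sign now +1
(103/41) = (21/41)   [reduce mod 41]
reciprocity: (21/41) = +1·(41/21) since 21 mod 4 = 1, 41 mod 4 = 1; sign now +1
(41/21) = (20/21)   [reduce mod 21]
20 = 2^2·5; (2/21) = -1 since 21 mod 8 = 5, so (20/21) = (-1)^2·(5/21); sign now +1
reciprocity: (5/21) = +1·(21/5) since 5 mod 4 = 1, 21 mod 4 = 1; sign now +1
(21/5) = (1/5)   [reduce mod 5]
(1/5) = 1; final value = sign = +1

1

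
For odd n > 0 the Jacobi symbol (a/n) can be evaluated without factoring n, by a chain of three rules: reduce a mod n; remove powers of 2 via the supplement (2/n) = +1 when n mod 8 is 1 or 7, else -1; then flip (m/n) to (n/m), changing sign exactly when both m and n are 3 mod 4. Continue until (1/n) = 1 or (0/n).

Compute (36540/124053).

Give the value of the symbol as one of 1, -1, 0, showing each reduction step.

0

factor out 2^2: 36540 = 2^2·9135; with 124053 mod 8 = 5, (2/124053) = -1; sign now +1; continue with (9135/124053)
flip (9135/124053) -> (124053/9135): both odd, 9135 mod 4 = 3, 124053 mod 4 = 1, so the flip contributes +1; sign now +1
(124053/9135): 124053 mod 9135 = 5298, so (124053/9135) = (5298/9135)
factor out 2^1: 5298 = 2^1·2649; with 9135 mod 8 = 7, (2/9135) = +1; sign now +1; continue with (2649/9135)
flip (2649/9135) -> (9135/2649): both odd, 2649 mod 4 = 1, 9135 mod 4 = 3, so the flip contributes +1; sign now +1
(9135/2649): 9135 mod 2649 = 1188, so (9135/2649) = (1188/2649)
factor out 2^2: 1188 = 2^2·297; with 2649 mod 8 = 1, (2/2649) = +1; sign now +1; continue with (297/2649)
flip (297/2649) -> (2649/297): both odd, 297 mod 4 = 1, 2649 mod 4 = 1, so the flip contributes +1; sign now +1
(2649/297): 2649 mod 297 = 273, so (2649/297) = (273/297)
flip (273/297) -> (297/273): both odd, 273 mod 4 = 1, 297 mod 4 = 1, so the flip contributes +1; sign now +1
(297/273): 297 mod 273 = 24, so (297/273) = (24/273)
factor out 2^3: 24 = 2^3·3; with 273 mod 8 = 1, (2/273) = +1; sign now +1; continue with (3/273)
flip (3/273) -> (273/3): both odd, 3 mod 4 = 3, 273 mod 4 = 1, so the flip contributes +1; sign now +1
(273/3): 273 mod 3 = 0, so (273/3) = (0/3)
reached (0/3); gcd(a, n) > 1, so (0/3) = 0 and the symbol is 0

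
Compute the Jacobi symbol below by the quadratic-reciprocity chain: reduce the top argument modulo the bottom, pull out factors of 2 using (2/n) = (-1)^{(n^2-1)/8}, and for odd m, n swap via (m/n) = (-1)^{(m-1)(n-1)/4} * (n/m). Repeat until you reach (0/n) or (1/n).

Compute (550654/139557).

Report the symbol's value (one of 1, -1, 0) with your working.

1

(550654/139557): 550654 mod 139557 = 131983, so (550654/139557) = (131983/139557)
flip (131983/139557) -> (139557/131983): both odd, 131983 mod 4 = 3, 139557 mod 4 = 1, so the flip contributes +1; sign now +1
(139557/131983): 139557 mod 131983 = 7574, so (139557/131983) = (7574/131983)
factor out 2^1: 7574 = 2^1·3787; with 131983 mod 8 = 7, (2/131983) = +1; sign now +1; continue with (3787/131983)
flip (3787/131983) -> (131983/3787): both odd, 3787 mod 4 = 3, 131983 mod 4 = 3, so the flip contributes -1; sign now -1
(131983/3787): 131983 mod 3787 = 3225, so (131983/3787) = (3225/3787)
flip (3225/3787) -> (3787/3225): both odd, 3225 mod 4 = 1, 3787 mod 4 = 3, so the flip contributes +1; sign now -1
(3787/3225): 3787 mod 3225 = 562, so (3787/3225) = (562/3225)
factor out 2^1: 562 = 2^1·281; with 3225 mod 8 = 1, (2/3225) = +1; sign now -1; continue with (281/3225)
flip (281/3225) -> (3225/281): both odd, 281 mod 4 = 1, 3225 mod 4 = 1, so the flip contributes +1; sign now -1
(3225/281): 3225 mod 281 = 134, so (3225/281) = (134/281)
factor out 2^1: 134 = 2^1·67; with 281 mod 8 = 1, (2/281) = +1; sign now -1; continue with (67/281)
flip (67/281) -> (281/67): both odd, 67 mod 4 = 3, 281 mod 4 = 1, so the flip contributes +1; sign now -1
(281/67): 281 mod 67 = 13, so (281/67) = (13/67)
flip (13/67) -> (67/13): both odd, 13 mod 4 = 1, 67 mod 4 = 3, so the flip contributes +1; sign now -1
(67/13): 67 mod 13 = 2, so (67/13) = (2/13)
factor out 2^1: 2 = 2^1·1; with 13 mod 8 = 5, (2/13) = -1; sign now +1; continue with (1/13)
reached (1/13) = 1, so the symbol is +1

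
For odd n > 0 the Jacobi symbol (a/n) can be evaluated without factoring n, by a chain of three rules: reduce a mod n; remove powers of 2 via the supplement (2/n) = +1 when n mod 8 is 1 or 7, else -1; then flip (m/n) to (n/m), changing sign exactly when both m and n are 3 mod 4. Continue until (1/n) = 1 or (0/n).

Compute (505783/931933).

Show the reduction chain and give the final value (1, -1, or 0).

-1

flip (505783/931933) -> (931933/505783): both odd, 505783 mod 4 = 3, 931933 mod 4 = 1, so the flip contributes +1; sign now +1
(931933/505783): 931933 mod 505783 = 426150, so (931933/505783) = (426150/505783)
factor out 2^1: 426150 = 2^1·213075; with 505783 mod 8 = 7, (2/505783) = +1; sign now +1; continue with (213075/505783)
flip (213075/505783) -> (505783/213075): both odd, 213075 mod 4 = 3, 505783 mod 4 = 3, so the flip contributes -1; sign now -1
(505783/213075): 505783 mod 213075 = 79633, so (505783/213075) = (79633/213075)
flip (79633/213075) -> (213075/79633): both odd, 79633 mod 4 = 1, 213075 mod 4 = 3, so the flip contributes +1; sign now -1
(213075/79633): 213075 mod 79633 = 53809, so (213075/79633) = (53809/79633)
flip (53809/79633) -> (79633/53809): both odd, 53809 mod 4 = 1, 79633 mod 4 = 1, so the flip contributes +1; sign now -1
(79633/53809): 79633 mod 53809 = 25824, so (79633/53809) = (25824/53809)
factor out 2^5: 25824 = 2^5·807; with 53809 mod 8 = 1, (2/53809) = +1; sign now -1; continue with (807/53809)
flip (807/53809) -> (53809/807): both odd, 807 mod 4 = 3, 53809 mod 4 = 1, so the flip contributes +1; sign now -1
(53809/807): 53809 mod 807 = 547, so (53809/807) = (547/807)
flip (547/807) -> (807/547): both odd, 547 mod 4 = 3, 807 mod 4 = 3, so the flip contributes -1; sign now +1
(807/547): 807 mod 547 = 260, so (807/547) = (260/547)
factor out 2^2: 260 = 2^2·65; with 547 mod 8 = 3, (2/547) = -1; sign now +1; continue with (65/547)
flip (65/547) -> (547/65): both odd, 65 mod 4 = 1, 547 mod 4 = 3, so the flip contributes +1; sign now +1
(547/65): 547 mod 65 = 27, so (547/65) = (27/65)
flip (27/65) -> (65/27): both odd, 27 mod 4 = 3, 65 mod 4 = 1, so the flip contributes +1; sign now +1
(65/27): 65 mod 27 = 11, so (65/27) = (11/27)
flip (11/27) -> (27/11): both odd, 11 mod 4 = 3, 27 mod 4 = 3, so the flip contributes -1; sign now -1
(27/11): 27 mod 11 = 5, so (27/11) = (5/11)
flip (5/11) -> (11/5): both odd, 5 mod 4 = 1, 11 mod 4 = 3, so the flip contributes +1; sign now -1
(11/5): 11 mod 5 = 1, so (11/5) = (1/5)
reached (1/5) = 1, so the symbol is -1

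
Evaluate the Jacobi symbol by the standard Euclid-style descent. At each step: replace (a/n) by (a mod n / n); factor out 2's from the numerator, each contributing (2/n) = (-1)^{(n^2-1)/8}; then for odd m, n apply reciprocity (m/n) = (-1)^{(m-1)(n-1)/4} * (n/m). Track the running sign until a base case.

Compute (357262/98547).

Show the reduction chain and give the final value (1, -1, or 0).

(357262/98547): 357262 mod 98547 = 61621, so (357262/98547) = (61621/98547)
flip (61621/98547) -> (98547/61621): both odd, 61621 mod 4 = 1, 98547 mod 4 = 3, so the flip contributes +1; sign now +1
(98547/61621): 98547 mod 61621 = 36926, so (98547/61621) = (36926/61621)
factor out 2^1: 36926 = 2^1·18463; with 61621 mod 8 = 5, (2/61621) = -1; sign now -1; continue with (18463/61621)
flip (18463/61621) -> (61621/18463): both odd, 18463 mod 4 = 3, 61621 mod 4 = 1, so the flip contributes +1; sign now -1
(61621/18463): 61621 mod 18463 = 6232, so (61621/18463) = (6232/18463)
factor out 2^3: 6232 = 2^3·779; with 18463 mod 8 = 7, (2/18463) = +1; sign now -1; continue with (779/18463)
flip (779/18463) -> (18463/779): both odd, 779 mod 4 = 3, 18463 mod 4 = 3, so the flip contributes -1; sign now +1
(18463/779): 18463 mod 779 = 546, so (18463/779) = (546/779)
factor out 2^1: 546 = 2^1·273; with 779 mod 8 = 3, (2/779) = -1; sign now -1; continue with (273/779)
flip (273/779) -> (779/273): both odd, 273 mod 4 = 1, 779 mod 4 = 3, so the flip contributes +1; sign now -1
(779/273): 779 mod 273 = 233, so (779/273) = (233/273)
flip (233/273) -> (273/233): both odd, 233 mod 4 = 1, 273 mod 4 = 1, so the flip contributes +1; sign now -1
(273/233): 273 mod 233 = 40, so (273/233) = (40/233)
factor out 2^3: 40 = 2^3·5; with 233 mod 8 = 1, (2/233) = +1; sign now -1; continue with (5/233)
flip (5/233) -> (233/5): both odd, 5 mod 4 = 1, 233 mod 4 = 1, so the flip contributes +1; sign now -1
(233/5): 233 mod 5 = 3, so (233/5) = (3/5)
flip (3/5) -> (5/3): both odd, 3 mod 4 = 3, 5 mod 4 = 1, so the flip contributes +1; sign now -1
(5/3): 5 mod 3 = 2, so (5/3) = (2/3)
factor out 2^1: 2 = 2^1·1; with 3 mod 8 = 3, (2/3) = -1; sign now +1; continue with (1/3)
reached (1/3) = 1, so the symbol is +1

1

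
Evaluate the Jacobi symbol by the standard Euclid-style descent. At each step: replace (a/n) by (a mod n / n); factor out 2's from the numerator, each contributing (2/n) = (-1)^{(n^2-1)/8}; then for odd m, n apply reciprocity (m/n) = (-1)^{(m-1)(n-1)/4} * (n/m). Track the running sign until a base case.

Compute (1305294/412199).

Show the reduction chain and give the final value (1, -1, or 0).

0

(1305294/412199) = (68697/412199)   [reduce mod 412199]
reciprocity: (68697/412199) = +1·(412199/68697) since 68697 mod 4 = 1, 412199 mod 4 = 3; sign now +1
(412199/68697) = (17/68697)   [reduce mod 68697]
reciprocity: (17/68697) = +1·(68697/17) since 17 mod 4 = 1, 68697 mod 4 = 1; sign now +1
(68697/17) = (0/17)   [reduce mod 17]
(0/17) = 0   [gcd(a, n) > 1]; final value = 0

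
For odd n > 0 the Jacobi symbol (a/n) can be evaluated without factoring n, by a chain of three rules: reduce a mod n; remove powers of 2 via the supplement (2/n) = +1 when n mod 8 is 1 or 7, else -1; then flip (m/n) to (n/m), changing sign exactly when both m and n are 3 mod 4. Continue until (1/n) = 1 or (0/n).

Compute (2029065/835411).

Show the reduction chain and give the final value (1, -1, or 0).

1

(2029065/835411) = (358243/835411)   [reduce mod 835411]
reciprocity: (358243/835411) = -1·(835411/358243) since 358243 mod 4 = 3, 835411 mod 4 = 3; sign now -1
(835411/358243) = (118925/358243)   [reduce mod 358243]
reciprocity: (118925/358243) = +1·(358243/118925) since 118925 mod 4 = 1, 358243 mod 4 = 3; sign now -1
(358243/118925) = (1468/118925)   [reduce mod 118925]
1468 = 2^2·367; (2/118925) = -1 since 118925 mod 8 = 5, so (1468/118925) = (-1)^2·(367/118925); sign now -1
reciprocity: (367/118925) = +1·(118925/367) since 367 mod 4 = 3, 118925 mod 4 = 1; sign now -1
(118925/367) = (17/367)   [reduce mod 367]
reciprocity: (17/367) = +1·(367/17) since 17 mod 4 = 1, 367 mod 4 = 3; sign now -1
(367/17) = (10/17)   [reduce mod 17]
10 = 2^1·5; (2/17) = +1 since 17 mod 8 = 1, so (10/17) = (+1)^1·(5/17); sign now -1
reciprocity: (5/17) = +1·(17/5) since 5 mod 4 = 1, 17 mod 4 = 1; sign now -1
(17/5) = (2/5)   [reduce mod 5]
2 = 2^1·1; (2/5) = -1 since 5 mod 8 = 5, so (2/5) = (-1)^1·(1/5); sign now +1
(1/5) = 1; final value = sign = +1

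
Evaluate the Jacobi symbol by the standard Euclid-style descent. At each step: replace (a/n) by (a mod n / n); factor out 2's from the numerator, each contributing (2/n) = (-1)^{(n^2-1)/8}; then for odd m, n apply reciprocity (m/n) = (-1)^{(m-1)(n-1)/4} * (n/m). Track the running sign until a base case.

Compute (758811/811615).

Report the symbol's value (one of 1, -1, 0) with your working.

-1

reciprocity: (758811/811615) = -1·(811615/758811) since 758811 mod 4 = 3, 811615 mod 4 = 3; sign now -1
(811615/758811) = (52804/758811)   [reduce mod 758811]
52804 = 2^2·13201; (2/758811) = -1 since 758811 mod 8 = 3, so (52804/758811) = (-1)^2·(13201/758811); sign now -1
reciprocity: (13201/758811) = +1·(758811/13201) since 13201 mod 4 = 1, 758811 mod 4 = 3; sign now -1
(758811/13201) = (6354/13201)   [reduce mod 13201]
6354 = 2^1·3177; (2/13201) = +1 since 13201 mod 8 = 1, so (6354/13201) = (+1)^1·(3177/13201); sign now -1
reciprocity: (3177/13201) = +1·(13201/3177) since 3177 mod 4 = 1, 13201 mod 4 = 1; sign now -1
(13201/3177) = (493/3177)   [reduce mod 3177]
reciprocity: (493/3177) = +1·(3177/493) since 493 mod 4 = 1, 3177 mod 4 = 1; sign now -1
(3177/493) = (219/493)   [reduce mod 493]
reciprocity: (219/493) = +1·(493/219) since 219 mod 4 = 3, 493 mod 4 = 1; sign now -1
(493/219) = (55/219)   [reduce mod 219]
reciprocity: (55/219) = -1·(219/55) since 55 mod 4 = 3, 219 mod 4 = 3; sign now +1
(219/55) = (54/55)   [reduce mod 55]
54 = 2^1·27; (2/55) = +1 since 55 mod 8 = 7, so (54/55) = (+1)^1·(27/55); sign now +1
reciprocity: (27/55) = -1·(55/27) since 27 mod 4 = 3, 55 mod 4 = 3; sign now -1
(55/27) = (1/27)   [reduce mod 27]
(1/27) = 1; final value = sign = -1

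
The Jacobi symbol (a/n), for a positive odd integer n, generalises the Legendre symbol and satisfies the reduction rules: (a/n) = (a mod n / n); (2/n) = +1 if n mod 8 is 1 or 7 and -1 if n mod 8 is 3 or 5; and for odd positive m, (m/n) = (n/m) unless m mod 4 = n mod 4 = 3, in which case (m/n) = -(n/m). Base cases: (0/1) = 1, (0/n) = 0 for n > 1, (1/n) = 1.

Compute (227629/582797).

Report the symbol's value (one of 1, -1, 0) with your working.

1

reciprocity: (227629/582797) = +1·(582797/227629) since 227629 mod 4 = 1, 582797 mod 4 = 1; sign now +1
(582797/227629) = (127539/227629)   [reduce mod 227629]
reciprocity: (127539/227629) = +1·(227629/127539) since 127539 mod 4 = 3, 227629 mod 4 = 1; sign now +1
(227629/127539) = (100090/127539)   [reduce mod 127539]
100090 = 2^1·50045; (2/127539) = -1 since 127539 mod 8 = 3, so (100090/127539) = (-1)^1·(50045/127539); sign now -1
reciprocity: (50045/127539) = +1·(127539/50045) since 50045 mod 4 = 1, 127539 mod 4 = 3; sign now -1
(127539/50045) = (27449/50045)   [reduce mod 50045]
reciprocity: (27449/50045) = +1·(50045/27449) since 27449 mod 4 = 1, 50045 mod 4 = 1; sign now -1
(50045/27449) = (22596/27449)   [reduce mod 27449]
22596 = 2^2·5649; (2/27449) = +1 since 27449 mod 8 = 1, so (22596/27449) = (+1)^2·(5649/27449); sign now -1
reciprocity: (5649/27449) = +1·(27449/5649) since 5649 mod 4 = 1, 27449 mod 4 = 1; sign now -1
(27449/5649) = (4853/5649)   [reduce mod 5649]
reciprocity: (4853/5649) = +1·(5649/4853) since 4853 mod 4 = 1, 5649 mod 4 = 1; sign now -1
(5649/4853) = (796/4853)   [reduce mod 4853]
796 = 2^2·199; (2/4853) = -1 since 4853 mod 8 = 5, so (796/4853) = (-1)^2·(199/4853); sign now -1
reciprocity: (199/4853) = +1·(4853/199) since 199 mod 4 = 3, 4853 mod 4 = 1; sign now -1
(4853/199) = (77/199)   [reduce mod 199]
reciprocity: (77/199) = +1·(199/77) since 77 mod 4 = 1, 199 mod 4 = 3; sign now -1
(199/77) = (45/77)   [reduce mod 77]
reciprocity: (45/77) = +1·(77/45) since 45 mod 4 = 1, 77 mod 4 = 1; sign now -1
(77/45) = (32/45)   [reduce mod 45]
32 = 2^5·1; (2/45) = -1 since 45 mod 8 = 5, so (32/45) = (-1)^5·(1/45); sign now +1
(1/45) = 1; final value = sign = +1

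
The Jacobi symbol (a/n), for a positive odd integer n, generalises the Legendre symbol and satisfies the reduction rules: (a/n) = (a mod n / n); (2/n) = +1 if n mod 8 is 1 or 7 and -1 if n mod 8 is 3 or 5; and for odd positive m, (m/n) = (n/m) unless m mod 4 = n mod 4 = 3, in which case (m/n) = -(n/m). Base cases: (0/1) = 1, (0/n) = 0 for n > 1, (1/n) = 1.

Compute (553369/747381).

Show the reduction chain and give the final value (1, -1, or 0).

-1

reciprocity: (553369/747381) = +1·(747381/553369) since 553369 mod 4 = 1, 747381 mod 4 = 1; sign now +1
(747381/553369) = (194012/553369)   [reduce mod 553369]
194012 = 2^2·48503; (2/553369) = +1 since 553369 mod 8 = 1, so (194012/553369) = (+1)^2·(48503/553369); sign now +1
reciprocity: (48503/553369) = +1·(553369/48503) since 48503 mod 4 = 3, 553369 mod 4 = 1; sign now +1
(553369/48503) = (19836/48503)   [reduce mod 48503]
19836 = 2^2·4959; (2/48503) = +1 since 48503 mod 8 = 7, so (19836/48503) = (+1)^2·(4959/48503); sign now +1
reciprocity: (4959/48503) = -1·(48503/4959) since 4959 mod 4 = 3, 48503 mod 4 = 3; sign now -1
(48503/4959) = (3872/4959)   [reduce mod 4959]
3872 = 2^5·121; (2/4959) = +1 since 4959 mod 8 = 7, so (3872/4959) = (+1)^5·(121/4959); sign now -1
reciprocity: (121/4959) = +1·(4959/121) since 121 mod 4 = 1, 4959 mod 4 = 3; sign now -1
(4959/121) = (119/121)   [reduce mod 121]
reciprocity: (119/121) = +1·(121/119) since 119 mod 4 = 3, 121 mod 4 = 1; sign now -1
(121/119) = (2/119)   [reduce mod 119]
2 = 2^1·1; (2/119) = +1 since 119 mod 8 = 7, so (2/119) = (+1)^1·(1/119); sign now -1
(1/119) = 1; final value = sign = -1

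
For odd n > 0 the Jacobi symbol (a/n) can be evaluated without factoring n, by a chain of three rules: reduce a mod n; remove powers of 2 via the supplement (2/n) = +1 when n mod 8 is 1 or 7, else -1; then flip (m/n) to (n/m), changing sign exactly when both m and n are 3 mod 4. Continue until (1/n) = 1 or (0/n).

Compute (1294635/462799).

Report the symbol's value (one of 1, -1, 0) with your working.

(1294635/462799): 1294635 mod 462799 = 369037, so (1294635/462799) = (369037/462799)
flip (369037/462799) -> (462799/369037): both odd, 369037 mod 4 = 1, 462799 mod 4 = 3, so the flip contributes +1; sign now +1
(462799/369037): 462799 mod 369037 = 93762, so (462799/369037) = (93762/369037)
factor out 2^1: 93762 = 2^1·46881; with 369037 mod 8 = 5, (2/369037) = -1; sign now -1; continue with (46881/369037)
flip (46881/369037) -> (369037/46881): both odd, 46881 mod 4 = 1, 369037 mod 4 = 1, so the flip contributes +1; sign now -1
(369037/46881): 369037 mod 46881 = 40870, so (369037/46881) = (40870/46881)
factor out 2^1: 40870 = 2^1·20435; with 46881 mod 8 = 1, (2/46881) = +1; sign now -1; continue with (20435/46881)
flip (20435/46881) -> (46881/20435): both odd, 20435 mod 4 = 3, 46881 mod 4 = 1, so the flip contributes +1; sign now -1
(46881/20435): 46881 mod 20435 = 6011, so (46881/20435) = (6011/20435)
flip (6011/20435) -> (20435/6011): both odd, 6011 mod 4 = 3, 20435 mod 4 = 3, so the flip contributes -1; sign now +1
(20435/6011): 20435 mod 6011 = 2402, so (20435/6011) = (2402/6011)
factor out 2^1: 2402 = 2^1·1201; with 6011 mod 8 = 3, (2/6011) = -1; sign now -1; continue with (1201/6011)
flip (1201/6011) -> (6011/1201): both odd, 1201 mod 4 = 1, 6011 mod 4 = 3, so the flip contributes +1; sign now -1
(6011/1201): 6011 mod 1201 = 6, so (6011/1201) = (6/1201)
factor out 2^1: 6 = 2^1·3; with 1201 mod 8 = 1, (2/1201) = +1; sign now -1; continue with (3/1201)
flip (3/1201) -> (1201/3): both odd, 3 mod 4 = 3, 1201 mod 4 = 1, so the flip contributes +1; sign now -1
(1201/3): 1201 mod 3 = 1, so (1201/3) = (1/3)
reached (1/3) = 1, so the symbol is -1

-1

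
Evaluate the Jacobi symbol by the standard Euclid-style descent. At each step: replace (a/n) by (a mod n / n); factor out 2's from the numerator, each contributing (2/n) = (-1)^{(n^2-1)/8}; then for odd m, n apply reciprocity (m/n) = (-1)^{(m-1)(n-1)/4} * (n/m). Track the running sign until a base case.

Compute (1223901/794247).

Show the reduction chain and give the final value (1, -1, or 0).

0

(1223901/794247) = (429654/794247)   [reduce mod 794247]
429654 = 2^1·214827; (2/794247) = +1 since 794247 mod 8 = 7, so (429654/794247) = (+1)^1·(214827/794247); sign now +1
reciprocity: (214827/794247) = -1·(794247/214827) since 214827 mod 4 = 3, 794247 mod 4 = 3; sign now -1
(794247/214827) = (149766/214827)   [reduce mod 214827]
149766 = 2^1·74883; (2/214827) = -1 since 214827 mod 8 = 3, so (149766/214827) = (-1)^1·(74883/214827); sign now +1
reciprocity: (74883/214827) = -1·(214827/74883) since 74883 mod 4 = 3, 214827 mod 4 = 3; sign now -1
(214827/74883) = (65061/74883)   [reduce mod 74883]
reciprocity: (65061/74883) = +1·(74883/65061) since 65061 mod 4 = 1, 74883 mod 4 = 3; sign now -1
(74883/65061) = (9822/65061)   [reduce mod 65061]
9822 = 2^1·4911; (2/65061) = -1 since 65061 mod 8 = 5, so (9822/65061) = (-1)^1·(4911/65061); sign now +1
reciprocity: (4911/65061) = +1·(65061/4911) since 4911 mod 4 = 3, 65061 mod 4 = 1; sign now +1
(65061/4911) = (1218/4911)   [reduce mod 4911]
1218 = 2^1·609; (2/4911) = +1 since 4911 mod 8 = 7, so (1218/4911) = (+1)^1·(609/4911); sign now +1
reciprocity: (609/4911) = +1·(4911/609) since 609 mod 4 = 1, 4911 mod 4 = 3; sign now +1
(4911/609) = (39/609)   [reduce mod 609]
reciprocity: (39/609) = +1·(609/39) since 39 mod 4 = 3, 609 mod 4 = 1; sign now +1
(609/39) = (24/39)   [reduce mod 39]
24 = 2^3·3; (2/39) = +1 since 39 mod 8 = 7, so (24/39) = (+1)^3·(3/39); sign now +1
reciprocity: (3/39) = -1·(39/3) since 3 mod 4 = 3, 39 mod 4 = 3; sign now -1
(39/3) = (0/3)   [reduce mod 3]
(0/3) = 0   [gcd(a, n) > 1]; final value = 0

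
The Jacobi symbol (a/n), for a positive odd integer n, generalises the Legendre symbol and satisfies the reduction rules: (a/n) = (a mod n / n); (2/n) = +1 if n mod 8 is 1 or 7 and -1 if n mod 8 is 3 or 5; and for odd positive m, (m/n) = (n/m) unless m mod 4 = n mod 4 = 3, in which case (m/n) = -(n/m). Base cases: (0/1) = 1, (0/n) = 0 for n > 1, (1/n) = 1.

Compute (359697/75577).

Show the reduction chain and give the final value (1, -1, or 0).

(359697/75577): 359697 mod 75577 = 57389, so (359697/75577) = (57389/75577)
flip (57389/75577) -> (75577/57389): both odd, 57389 mod 4 = 1, 75577 mod 4 = 1, so the flip contributes +1; sign now +1
(75577/57389): 75577 mod 57389 = 18188, so (75577/57389) = (18188/57389)
factor out 2^2: 18188 = 2^2·4547; with 57389 mod 8 = 5, (2/57389) = -1; sign now +1; continue with (4547/57389)
flip (4547/57389) -> (57389/4547): both odd, 4547 mod 4 = 3, 57389 mod 4 = 1, so the flip contributes +1; sign now +1
(57389/4547): 57389 mod 4547 = 2825, so (57389/4547) = (2825/4547)
flip (2825/4547) -> (4547/2825): both odd, 2825 mod 4 = 1, 4547 mod 4 = 3, so the flip contributes +1; sign now +1
(4547/2825): 4547 mod 2825 = 1722, so (4547/2825) = (1722/2825)
factor out 2^1: 1722 = 2^1·861; with 2825 mod 8 = 1, (2/2825) = +1; sign now +1; continue with (861/2825)
flip (861/2825) -> (2825/861): both odd, 861 mod 4 = 1, 2825 mod 4 = 1, so the flip contributes +1; sign now +1
(2825/861): 2825 mod 861 = 242, so (2825/861) = (242/861)
factor out 2^1: 242 = 2^1·121; with 861 mod 8 = 5, (2/861) = -1; sign now -1; continue with (121/861)
flip (121/861) -> (861/121): both odd, 121 mod 4 = 1, 861 mod 4 = 1, so the flip contributes +1; sign now -1
(861/121): 861 mod 121 = 14, so (861/121) = (14/121)
factor out 2^1: 14 = 2^1·7; with 121 mod 8 = 1, (2/121) = +1; sign now -1; continue with (7/121)
flip (7/121) -> (121/7): both odd, 7 mod 4 = 3, 121 mod 4 = 1, so the flip contributes +1; sign now -1
(121/7): 121 mod 7 = 2, so (121/7) = (2/7)
factor out 2^1: 2 = 2^1·1; with 7 mod 8 = 7, (2/7) = +1; sign now -1; continue with (1/7)
reached (1/7) = 1, so the symbol is -1

-1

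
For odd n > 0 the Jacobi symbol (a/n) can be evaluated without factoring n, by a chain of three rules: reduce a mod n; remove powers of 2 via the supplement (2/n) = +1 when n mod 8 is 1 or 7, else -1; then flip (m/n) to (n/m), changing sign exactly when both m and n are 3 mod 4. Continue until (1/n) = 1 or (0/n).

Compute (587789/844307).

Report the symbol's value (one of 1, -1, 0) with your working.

flip (587789/844307) -> (844307/587789): both odd, 587789 mod 4 = 1, 844307 mod 4 = 3, so the flip contributes +1; sign now +1
(844307/587789): 844307 mod 587789 = 256518, so (844307/587789) = (256518/587789)
factor out 2^1: 256518 = 2^1·128259; with 587789 mod 8 = 5, (2/587789) = -1; sign now -1; continue with (128259/587789)
flip (128259/587789) -> (587789/128259): both odd, 128259 mod 4 = 3, 587789 mod 4 = 1, so the flip contributes +1; sign now -1
(587789/128259): 587789 mod 128259 = 74753, so (587789/128259) = (74753/128259)
flip (74753/128259) -> (128259/74753): both odd, 74753 mod 4 = 1, 128259 mod 4 = 3, so the flip contributes +1; sign now -1
(128259/74753): 128259 mod 74753 = 53506, so (128259/74753) = (53506/74753)
factor out 2^1: 53506 = 2^1·26753; with 74753 mod 8 = 1, (2/74753) = +1; sign now -1; continue with (26753/74753)
flip (26753/74753) -> (74753/26753): both odd, 26753 mod 4 = 1, 74753 mod 4 = 1, so the flip contributes +1; sign now -1
(74753/26753): 74753 mod 26753 = 21247, so (74753/26753) = (21247/26753)
flip (21247/26753) -> (26753/21247): both odd, 21247 mod 4 = 3, 26753 mod 4 = 1, so the flip contributes +1; sign now -1
(26753/21247): 26753 mod 21247 = 5506, so (26753/21247) = (5506/21247)
factor out 2^1: 5506 = 2^1·2753; with 21247 mod 8 = 7, (2/21247) = +1; sign now -1; continue with (2753/21247)
flip (2753/21247) -> (21247/2753): both odd, 2753 mod 4 = 1, 21247 mod 4 = 3, so the flip contributes +1; sign now -1
(21247/2753): 21247 mod 2753 = 1976, so (21247/2753) = (1976/2753)
factor out 2^3: 1976 = 2^3·247; with 2753 mod 8 = 1, (2/2753) = +1; sign now -1; continue with (247/2753)
flip (247/2753) -> (2753/247): both odd, 247 mod 4 = 3, 2753 mod 4 = 1, so the flip contributes +1; sign now -1
(2753/247): 2753 mod 247 = 36, so (2753/247) = (36/247)
factor out 2^2: 36 = 2^2·9; with 247 mod 8 = 7, (2/247) = +1; sign now -1; continue with (9/247)
flip (9/247) -> (247/9): both odd, 9 mod 4 = 1, 247 mod 4 = 3, so the flip contributes +1; sign now -1
(247/9): 247 mod 9 = 4, so (247/9) = (4/9)
factor out 2^2: 4 = 2^2·1; with 9 mod 8 = 1, (2/9) = +1; sign now -1; continue with (1/9)
reached (1/9) = 1, so the symbol is -1

-1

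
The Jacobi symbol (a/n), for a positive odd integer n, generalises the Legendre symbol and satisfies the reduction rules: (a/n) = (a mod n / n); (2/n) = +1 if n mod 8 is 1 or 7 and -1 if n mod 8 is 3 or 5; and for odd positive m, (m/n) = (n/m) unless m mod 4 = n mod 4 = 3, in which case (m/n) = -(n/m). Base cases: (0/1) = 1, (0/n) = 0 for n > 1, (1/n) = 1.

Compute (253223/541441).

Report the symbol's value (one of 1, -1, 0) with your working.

reciprocity: (253223/541441) = +1·(541441/253223) since 253223 mod 4 = 3, 541441 mod 4 = 1; sign now +1
(541441/253223) = (34995/253223)   [reduce mod 253223]
reciprocity: (34995/253223) = -1·(253223/34995) since 34995 mod 4 = 3, 253223 mod 4 = 3; sign now -1
(253223/34995) = (8258/34995)   [reduce mod 34995]
8258 = 2^1·4129; (2/34995) = -1 since 34995 mod 8 = 3, so (8258/34995) = (-1)^1·(4129/34995); sign now +1
reciprocity: (4129/34995) = +1·(34995/4129) since 4129 mod 4 = 1, 34995 mod 4 = 3; sign now +1
(34995/4129) = (1963/4129)   [reduce mod 4129]
reciprocity: (1963/4129) = +1·(4129/1963) since 1963 mod 4 = 3, 4129 mod 4 = 1; sign now +1
(4129/1963) = (203/1963)   [reduce mod 1963]
reciprocity: (203/1963) = -1·(1963/203) since 203 mod 4 = 3, 1963 mod 4 = 3; sign now -1
(1963/203) = (136/203)   [reduce mod 203]
136 = 2^3·17; (2/203) = -1 since 203 mod 8 = 3, so (136/203) = (-1)^3·(17/203); sign now +1
reciprocity: (17/203) = +1·(203/17) since 17 mod 4 = 1, 203 mod 4 = 3; sign now +1
(203/17) = (16/17)   [reduce mod 17]
16 = 2^4·1; (2/17) = +1 since 17 mod 8 = 1, so (16/17) = (+1)^4·(1/17); sign now +1
(1/17) = 1; final value = sign = +1

1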